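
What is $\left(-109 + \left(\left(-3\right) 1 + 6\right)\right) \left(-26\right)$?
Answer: $2756$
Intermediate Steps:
$\left(-109 + \left(\left(-3\right) 1 + 6\right)\right) \left(-26\right) = \left(-109 + \left(-3 + 6\right)\right) \left(-26\right) = \left(-109 + 3\right) \left(-26\right) = \left(-106\right) \left(-26\right) = 2756$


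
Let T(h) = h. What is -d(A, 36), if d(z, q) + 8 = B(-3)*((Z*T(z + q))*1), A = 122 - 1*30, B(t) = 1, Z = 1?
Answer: -120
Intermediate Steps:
A = 92 (A = 122 - 30 = 92)
d(z, q) = -8 + q + z (d(z, q) = -8 + 1*((1*(z + q))*1) = -8 + 1*((1*(q + z))*1) = -8 + 1*((q + z)*1) = -8 + 1*(q + z) = -8 + (q + z) = -8 + q + z)
-d(A, 36) = -(-8 + 36 + 92) = -1*120 = -120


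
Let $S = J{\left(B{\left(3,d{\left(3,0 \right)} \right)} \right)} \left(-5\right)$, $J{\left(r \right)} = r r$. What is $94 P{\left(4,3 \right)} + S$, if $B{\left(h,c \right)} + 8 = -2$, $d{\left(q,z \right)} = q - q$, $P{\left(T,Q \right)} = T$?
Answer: $-124$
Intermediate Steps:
$d{\left(q,z \right)} = 0$
$B{\left(h,c \right)} = -10$ ($B{\left(h,c \right)} = -8 - 2 = -10$)
$J{\left(r \right)} = r^{2}$
$S = -500$ ($S = \left(-10\right)^{2} \left(-5\right) = 100 \left(-5\right) = -500$)
$94 P{\left(4,3 \right)} + S = 94 \cdot 4 - 500 = 376 - 500 = -124$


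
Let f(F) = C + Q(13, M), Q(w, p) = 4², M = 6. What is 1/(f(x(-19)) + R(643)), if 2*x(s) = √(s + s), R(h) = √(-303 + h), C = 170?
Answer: 93/17128 - √85/17128 ≈ 0.0048914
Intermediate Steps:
Q(w, p) = 16
x(s) = √2*√s/2 (x(s) = √(s + s)/2 = √(2*s)/2 = (√2*√s)/2 = √2*√s/2)
f(F) = 186 (f(F) = 170 + 16 = 186)
1/(f(x(-19)) + R(643)) = 1/(186 + √(-303 + 643)) = 1/(186 + √340) = 1/(186 + 2*√85)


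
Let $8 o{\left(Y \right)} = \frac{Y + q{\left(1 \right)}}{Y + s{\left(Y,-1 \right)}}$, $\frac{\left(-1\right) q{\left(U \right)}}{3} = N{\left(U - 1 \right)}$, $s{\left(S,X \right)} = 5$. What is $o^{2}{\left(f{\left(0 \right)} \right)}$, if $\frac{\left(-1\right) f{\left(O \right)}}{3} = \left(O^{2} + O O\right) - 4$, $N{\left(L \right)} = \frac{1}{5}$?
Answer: $\frac{3249}{462400} \approx 0.0070264$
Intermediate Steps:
$N{\left(L \right)} = \frac{1}{5}$
$q{\left(U \right)} = - \frac{3}{5}$ ($q{\left(U \right)} = \left(-3\right) \frac{1}{5} = - \frac{3}{5}$)
$f{\left(O \right)} = 12 - 6 O^{2}$ ($f{\left(O \right)} = - 3 \left(\left(O^{2} + O O\right) - 4\right) = - 3 \left(\left(O^{2} + O^{2}\right) - 4\right) = - 3 \left(2 O^{2} - 4\right) = - 3 \left(-4 + 2 O^{2}\right) = 12 - 6 O^{2}$)
$o{\left(Y \right)} = \frac{- \frac{3}{5} + Y}{8 \left(5 + Y\right)}$ ($o{\left(Y \right)} = \frac{\left(Y - \frac{3}{5}\right) \frac{1}{Y + 5}}{8} = \frac{\left(- \frac{3}{5} + Y\right) \frac{1}{5 + Y}}{8} = \frac{\frac{1}{5 + Y} \left(- \frac{3}{5} + Y\right)}{8} = \frac{- \frac{3}{5} + Y}{8 \left(5 + Y\right)}$)
$o^{2}{\left(f{\left(0 \right)} \right)} = \left(\frac{-3 + 5 \left(12 - 6 \cdot 0^{2}\right)}{40 \left(5 + \left(12 - 6 \cdot 0^{2}\right)\right)}\right)^{2} = \left(\frac{-3 + 5 \left(12 - 0\right)}{40 \left(5 + \left(12 - 0\right)\right)}\right)^{2} = \left(\frac{-3 + 5 \left(12 + 0\right)}{40 \left(5 + \left(12 + 0\right)\right)}\right)^{2} = \left(\frac{-3 + 5 \cdot 12}{40 \left(5 + 12\right)}\right)^{2} = \left(\frac{-3 + 60}{40 \cdot 17}\right)^{2} = \left(\frac{1}{40} \cdot \frac{1}{17} \cdot 57\right)^{2} = \left(\frac{57}{680}\right)^{2} = \frac{3249}{462400}$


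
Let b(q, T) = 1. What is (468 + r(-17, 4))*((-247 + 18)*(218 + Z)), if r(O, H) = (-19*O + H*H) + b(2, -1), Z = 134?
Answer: -65131264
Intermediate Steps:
r(O, H) = 1 + H² - 19*O (r(O, H) = (-19*O + H*H) + 1 = (-19*O + H²) + 1 = (H² - 19*O) + 1 = 1 + H² - 19*O)
(468 + r(-17, 4))*((-247 + 18)*(218 + Z)) = (468 + (1 + 4² - 19*(-17)))*((-247 + 18)*(218 + 134)) = (468 + (1 + 16 + 323))*(-229*352) = (468 + 340)*(-80608) = 808*(-80608) = -65131264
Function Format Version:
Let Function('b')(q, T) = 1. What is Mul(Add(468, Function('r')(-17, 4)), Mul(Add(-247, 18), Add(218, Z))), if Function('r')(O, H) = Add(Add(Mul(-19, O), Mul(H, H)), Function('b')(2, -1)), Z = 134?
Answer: -65131264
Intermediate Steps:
Function('r')(O, H) = Add(1, Pow(H, 2), Mul(-19, O)) (Function('r')(O, H) = Add(Add(Mul(-19, O), Mul(H, H)), 1) = Add(Add(Mul(-19, O), Pow(H, 2)), 1) = Add(Add(Pow(H, 2), Mul(-19, O)), 1) = Add(1, Pow(H, 2), Mul(-19, O)))
Mul(Add(468, Function('r')(-17, 4)), Mul(Add(-247, 18), Add(218, Z))) = Mul(Add(468, Add(1, Pow(4, 2), Mul(-19, -17))), Mul(Add(-247, 18), Add(218, 134))) = Mul(Add(468, Add(1, 16, 323)), Mul(-229, 352)) = Mul(Add(468, 340), -80608) = Mul(808, -80608) = -65131264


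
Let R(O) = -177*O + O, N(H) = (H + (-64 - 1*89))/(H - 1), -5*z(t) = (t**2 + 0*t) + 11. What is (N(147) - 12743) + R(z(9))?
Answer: -3469194/365 ≈ -9504.6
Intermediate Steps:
z(t) = -11/5 - t**2/5 (z(t) = -((t**2 + 0*t) + 11)/5 = -((t**2 + 0) + 11)/5 = -(t**2 + 11)/5 = -(11 + t**2)/5 = -11/5 - t**2/5)
N(H) = (-153 + H)/(-1 + H) (N(H) = (H + (-64 - 89))/(-1 + H) = (H - 153)/(-1 + H) = (-153 + H)/(-1 + H))
R(O) = -176*O
(N(147) - 12743) + R(z(9)) = ((-153 + 147)/(-1 + 147) - 12743) - 176*(-11/5 - 1/5*9**2) = (-6/146 - 12743) - 176*(-11/5 - 1/5*81) = ((1/146)*(-6) - 12743) - 176*(-11/5 - 81/5) = (-3/73 - 12743) - 176*(-92/5) = -930242/73 + 16192/5 = -3469194/365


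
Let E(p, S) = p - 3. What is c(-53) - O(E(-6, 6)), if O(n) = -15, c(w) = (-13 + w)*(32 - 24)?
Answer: -513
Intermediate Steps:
c(w) = -104 + 8*w (c(w) = (-13 + w)*8 = -104 + 8*w)
E(p, S) = -3 + p
c(-53) - O(E(-6, 6)) = (-104 + 8*(-53)) - 1*(-15) = (-104 - 424) + 15 = -528 + 15 = -513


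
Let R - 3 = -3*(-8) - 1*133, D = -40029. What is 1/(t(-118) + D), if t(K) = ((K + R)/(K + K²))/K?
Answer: -407277/16302890977 ≈ -2.4982e-5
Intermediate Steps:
R = -106 (R = 3 + (-3*(-8) - 1*133) = 3 + (24 - 133) = 3 - 109 = -106)
t(K) = (-106 + K)/(K*(K + K²)) (t(K) = ((K - 106)/(K + K²))/K = ((-106 + K)/(K + K²))/K = (-106 + K)/(K*(K + K²)))
1/(t(-118) + D) = 1/((-106 - 118)/((-118)²*(1 - 118)) - 40029) = 1/((1/13924)*(-224)/(-117) - 40029) = 1/((1/13924)*(-1/117)*(-224) - 40029) = 1/(56/407277 - 40029) = 1/(-16302890977/407277) = -407277/16302890977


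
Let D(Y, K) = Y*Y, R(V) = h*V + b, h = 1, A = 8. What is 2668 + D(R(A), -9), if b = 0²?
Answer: 2732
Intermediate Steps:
b = 0
R(V) = V (R(V) = 1*V + 0 = V + 0 = V)
D(Y, K) = Y²
2668 + D(R(A), -9) = 2668 + 8² = 2668 + 64 = 2732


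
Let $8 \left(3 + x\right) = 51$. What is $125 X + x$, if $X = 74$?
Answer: $\frac{74027}{8} \approx 9253.4$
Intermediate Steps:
$x = \frac{27}{8}$ ($x = -3 + \frac{1}{8} \cdot 51 = -3 + \frac{51}{8} = \frac{27}{8} \approx 3.375$)
$125 X + x = 125 \cdot 74 + \frac{27}{8} = 9250 + \frac{27}{8} = \frac{74027}{8}$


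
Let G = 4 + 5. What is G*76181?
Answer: 685629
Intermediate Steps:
G = 9
G*76181 = 9*76181 = 685629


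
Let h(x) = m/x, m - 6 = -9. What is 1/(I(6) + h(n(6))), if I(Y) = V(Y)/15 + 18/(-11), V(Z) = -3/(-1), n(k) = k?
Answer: -110/213 ≈ -0.51643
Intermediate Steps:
m = -3 (m = 6 - 9 = -3)
V(Z) = 3 (V(Z) = -3*(-1) = 3)
h(x) = -3/x
I(Y) = -79/55 (I(Y) = 3/15 + 18/(-11) = 3*(1/15) + 18*(-1/11) = ⅕ - 18/11 = -79/55)
1/(I(6) + h(n(6))) = 1/(-79/55 - 3/6) = 1/(-79/55 - 3*⅙) = 1/(-79/55 - ½) = 1/(-213/110) = -110/213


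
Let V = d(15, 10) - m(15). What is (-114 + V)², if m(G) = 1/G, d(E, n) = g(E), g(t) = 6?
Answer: 2627641/225 ≈ 11678.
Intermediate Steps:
d(E, n) = 6
V = 89/15 (V = 6 - 1/15 = 89/15 ≈ 5.9333)
(-114 + V)² = (-114 + 89/15)² = (-1621/15)² = 2627641/225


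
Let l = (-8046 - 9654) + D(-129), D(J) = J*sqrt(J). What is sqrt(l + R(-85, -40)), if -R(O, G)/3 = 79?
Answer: sqrt(-17937 - 129*I*sqrt(129)) ≈ 5.4653 - 134.04*I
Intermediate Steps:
R(O, G) = -237 (R(O, G) = -3*79 = -237)
D(J) = J**(3/2)
l = -17700 - 129*I*sqrt(129) (l = (-8046 - 9654) + (-129)**(3/2) = -17700 - 129*I*sqrt(129) ≈ -17700.0 - 1465.2*I)
sqrt(l + R(-85, -40)) = sqrt((-17700 - 129*I*sqrt(129)) - 237) = sqrt(-17937 - 129*I*sqrt(129))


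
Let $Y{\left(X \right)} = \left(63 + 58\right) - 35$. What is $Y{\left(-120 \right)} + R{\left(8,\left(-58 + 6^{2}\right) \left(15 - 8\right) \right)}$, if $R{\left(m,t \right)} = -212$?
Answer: $-126$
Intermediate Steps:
$Y{\left(X \right)} = 86$ ($Y{\left(X \right)} = 121 - 35 = 86$)
$Y{\left(-120 \right)} + R{\left(8,\left(-58 + 6^{2}\right) \left(15 - 8\right) \right)} = 86 - 212 = -126$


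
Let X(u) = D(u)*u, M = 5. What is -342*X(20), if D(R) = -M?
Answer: 34200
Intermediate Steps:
D(R) = -5 (D(R) = -1*5 = -5)
X(u) = -5*u
-342*X(20) = -(-1710)*20 = -342*(-100) = 34200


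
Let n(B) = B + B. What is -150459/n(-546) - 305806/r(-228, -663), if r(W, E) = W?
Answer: 30687067/20748 ≈ 1479.0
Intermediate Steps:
n(B) = 2*B
-150459/n(-546) - 305806/r(-228, -663) = -150459/(2*(-546)) - 305806/(-228) = -150459/(-1092) - 305806*(-1/228) = -150459*(-1/1092) + 152903/114 = 50153/364 + 152903/114 = 30687067/20748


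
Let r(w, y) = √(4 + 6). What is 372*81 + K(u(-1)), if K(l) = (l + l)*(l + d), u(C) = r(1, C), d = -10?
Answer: 30152 - 20*√10 ≈ 30089.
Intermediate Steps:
r(w, y) = √10
u(C) = √10
K(l) = 2*l*(-10 + l) (K(l) = (l + l)*(l - 10) = (2*l)*(-10 + l) = 2*l*(-10 + l))
372*81 + K(u(-1)) = 372*81 + 2*√10*(-10 + √10) = 30132 + 2*√10*(-10 + √10)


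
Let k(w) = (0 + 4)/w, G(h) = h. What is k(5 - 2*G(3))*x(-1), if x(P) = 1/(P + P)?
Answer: 2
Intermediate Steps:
x(P) = 1/(2*P)
k(w) = 4/w
k(5 - 2*G(3))*x(-1) = (4/(5 - 2*3))*((½)/(-1)) = (4/(5 - 6))*((½)*(-1)) = (4/(-1))*(-½) = (4*(-1))*(-½) = -4*(-½) = 2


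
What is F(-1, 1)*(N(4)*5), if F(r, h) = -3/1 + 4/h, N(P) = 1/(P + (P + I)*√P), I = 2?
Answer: 5/16 ≈ 0.31250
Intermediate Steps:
N(P) = 1/(P + √P*(2 + P)) (N(P) = 1/(P + (P + 2)*√P) = 1/(P + (2 + P)*√P) = 1/(P + √P*(2 + P)))
F(r, h) = -3 + 4/h (F(r, h) = -3*1 + 4/h = -3 + 4/h)
F(-1, 1)*(N(4)*5) = (-3 + 4/1)*(5/(4 + 4^(3/2) + 2*√4)) = (-3 + 4*1)*(5/(4 + 8 + 2*2)) = (-3 + 4)*(5/(4 + 8 + 4)) = 1*(5/16) = 5/16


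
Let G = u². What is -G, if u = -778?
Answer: -605284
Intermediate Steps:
G = 605284 (G = (-778)² = 605284)
-G = -1*605284 = -605284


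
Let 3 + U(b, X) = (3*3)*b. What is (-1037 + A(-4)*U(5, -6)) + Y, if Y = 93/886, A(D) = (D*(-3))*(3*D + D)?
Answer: -8063393/886 ≈ -9100.9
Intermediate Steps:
A(D) = -12*D² (A(D) = (-3*D)*(4*D) = -12*D²)
Y = 93/886 (Y = 93*(1/886) = 93/886 ≈ 0.10497)
U(b, X) = -3 + 9*b (U(b, X) = -3 + (3*3)*b = -3 + 9*b)
(-1037 + A(-4)*U(5, -6)) + Y = (-1037 + (-12*(-4)²)*(-3 + 9*5)) + 93/886 = (-1037 + (-12*16)*(-3 + 45)) + 93/886 = (-1037 - 192*42) + 93/886 = (-1037 - 8064) + 93/886 = -9101 + 93/886 = -8063393/886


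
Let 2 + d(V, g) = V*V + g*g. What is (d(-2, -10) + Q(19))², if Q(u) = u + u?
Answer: 19600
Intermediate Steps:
Q(u) = 2*u
d(V, g) = -2 + V² + g² (d(V, g) = -2 + (V*V + g*g) = -2 + (V² + g²) = -2 + V² + g²)
(d(-2, -10) + Q(19))² = ((-2 + (-2)² + (-10)²) + 2*19)² = ((-2 + 4 + 100) + 38)² = (102 + 38)² = 140² = 19600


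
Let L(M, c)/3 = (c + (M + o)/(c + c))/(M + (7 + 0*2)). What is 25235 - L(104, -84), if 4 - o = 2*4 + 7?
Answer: 52291655/2072 ≈ 25237.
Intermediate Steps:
o = -11 (o = 4 - (2*4 + 7) = 4 - (8 + 7) = 4 - 1*15 = 4 - 15 = -11)
L(M, c) = 3*(c + (-11 + M)/(2*c))/(7 + M) (L(M, c) = 3*((c + (M - 11)/(c + c))/(M + (7 + 0*2))) = 3*((c + (-11 + M)/((2*c)))/(M + (7 + 0))) = 3*((c + (-11 + M)*(1/(2*c)))/(M + 7)) = 3*((c + (-11 + M)/(2*c))/(7 + M)) = 3*(c + (-11 + M)/(2*c))/(7 + M))
25235 - L(104, -84) = 25235 - 3*(-11 + 104 + 2*(-84)²)/(2*(-84)*(7 + 104)) = 25235 - 3*(-1)*(-11 + 104 + 2*7056)/(2*84*111) = 25235 - 3*(-1)*(-11 + 104 + 14112)/(2*84*111) = 25235 - 3*(-1)*14205/(2*84*111) = 25235 - 1*(-4735/2072) = 25235 + 4735/2072 = 52291655/2072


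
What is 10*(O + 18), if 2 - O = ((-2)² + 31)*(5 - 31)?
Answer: 9300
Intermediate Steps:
O = 912 (O = 2 - ((-2)² + 31)*(5 - 31) = 2 - (4 + 31)*(-26) = 2 - 35*(-26) = 2 - 1*(-910) = 2 + 910 = 912)
10*(O + 18) = 10*(912 + 18) = 10*930 = 9300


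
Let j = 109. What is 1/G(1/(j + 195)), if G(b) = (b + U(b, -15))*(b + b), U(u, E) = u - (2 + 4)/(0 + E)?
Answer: 115520/309 ≈ 373.85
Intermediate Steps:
U(u, E) = u - 6/E
G(b) = 2*b*(⅖ + 2*b) (G(b) = (b + (b - 6/(-15)))*(b + b) = (b + (b - 6*(-1/15)))*(2*b) = (b + (b + ⅖))*(2*b) = (b + (⅖ + b))*(2*b) = (⅖ + 2*b)*(2*b) = 2*b*(⅖ + 2*b))
1/G(1/(j + 195)) = 1/(4*(1 + 5/(109 + 195))/(5*(109 + 195))) = 1/((⅘)*(1 + 5/304)/304) = 1/((⅘)*(1/304)*(1 + 5*(1/304))) = 1/((⅘)*(1/304)*(1 + 5/304)) = 1/((⅘)*(1/304)*(309/304)) = 1/(309/115520) = 115520/309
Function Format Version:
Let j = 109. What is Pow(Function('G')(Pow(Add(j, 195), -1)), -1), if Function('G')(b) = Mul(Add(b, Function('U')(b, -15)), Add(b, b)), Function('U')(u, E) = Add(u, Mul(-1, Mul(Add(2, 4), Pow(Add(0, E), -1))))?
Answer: Rational(115520, 309) ≈ 373.85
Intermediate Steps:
Function('U')(u, E) = Add(u, Mul(-6, Pow(E, -1))) (Function('U')(u, E) = Add(u, Mul(-1, Mul(6, Pow(E, -1)))) = Add(u, Mul(-6, Pow(E, -1))))
Function('G')(b) = Mul(2, b, Add(Rational(2, 5), Mul(2, b))) (Function('G')(b) = Mul(Add(b, Add(b, Mul(-6, Pow(-15, -1)))), Add(b, b)) = Mul(Add(b, Add(b, Mul(-6, Rational(-1, 15)))), Mul(2, b)) = Mul(Add(b, Add(b, Rational(2, 5))), Mul(2, b)) = Mul(Add(b, Add(Rational(2, 5), b)), Mul(2, b)) = Mul(Add(Rational(2, 5), Mul(2, b)), Mul(2, b)) = Mul(2, b, Add(Rational(2, 5), Mul(2, b))))
Pow(Function('G')(Pow(Add(j, 195), -1)), -1) = Pow(Mul(Rational(4, 5), Pow(Add(109, 195), -1), Add(1, Mul(5, Pow(Add(109, 195), -1)))), -1) = Pow(Mul(Rational(4, 5), Pow(304, -1), Add(1, Mul(5, Pow(304, -1)))), -1) = Pow(Mul(Rational(4, 5), Rational(1, 304), Add(1, Mul(5, Rational(1, 304)))), -1) = Pow(Mul(Rational(4, 5), Rational(1, 304), Add(1, Rational(5, 304))), -1) = Pow(Mul(Rational(4, 5), Rational(1, 304), Rational(309, 304)), -1) = Pow(Rational(309, 115520), -1) = Rational(115520, 309)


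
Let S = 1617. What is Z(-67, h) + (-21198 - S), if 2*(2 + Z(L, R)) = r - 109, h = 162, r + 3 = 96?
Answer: -22825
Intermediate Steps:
r = 93 (r = -3 + 96 = 93)
Z(L, R) = -10 (Z(L, R) = -2 + (93 - 109)/2 = -2 + (½)*(-16) = -2 - 8 = -10)
Z(-67, h) + (-21198 - S) = -10 + (-21198 - 1*1617) = -10 + (-21198 - 1617) = -10 - 22815 = -22825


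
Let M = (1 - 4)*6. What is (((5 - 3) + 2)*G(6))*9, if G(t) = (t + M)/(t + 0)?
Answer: -72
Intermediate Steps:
M = -18 (M = -3*6 = -18)
G(t) = (-18 + t)/t (G(t) = (t - 18)/(t + 0) = (-18 + t)/t)
(((5 - 3) + 2)*G(6))*9 = (((5 - 3) + 2)*((-18 + 6)/6))*9 = ((2 + 2)*((⅙)*(-12)))*9 = (4*(-2))*9 = -8*9 = -72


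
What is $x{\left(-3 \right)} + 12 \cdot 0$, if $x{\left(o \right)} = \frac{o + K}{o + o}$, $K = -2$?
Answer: $\frac{5}{6} \approx 0.83333$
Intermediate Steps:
$x{\left(o \right)} = \frac{-2 + o}{2 o}$ ($x{\left(o \right)} = \frac{o - 2}{o + o} = \frac{-2 + o}{2 o}$)
$x{\left(-3 \right)} + 12 \cdot 0 = \frac{-2 - 3}{2 \left(-3\right)} + 12 \cdot 0 = \frac{1}{2} \left(- \frac{1}{3}\right) \left(-5\right) + 0 = \frac{5}{6} + 0 = \frac{5}{6}$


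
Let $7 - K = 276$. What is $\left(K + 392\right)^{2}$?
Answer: $15129$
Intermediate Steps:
$K = -269$ ($K = 7 - 276 = -269$)
$\left(K + 392\right)^{2} = \left(-269 + 392\right)^{2} = 123^{2} = 15129$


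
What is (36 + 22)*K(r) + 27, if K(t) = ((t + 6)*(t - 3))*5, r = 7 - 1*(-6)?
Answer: 55127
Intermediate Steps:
r = 13 (r = 7 + 6 = 13)
K(t) = 5*(-3 + t)*(6 + t) (K(t) = ((6 + t)*(-3 + t))*5 = ((-3 + t)*(6 + t))*5 = 5*(-3 + t)*(6 + t))
(36 + 22)*K(r) + 27 = (36 + 22)*(-90 + 5*13² + 15*13) + 27 = 58*(-90 + 5*169 + 195) + 27 = 58*(-90 + 845 + 195) + 27 = 58*950 + 27 = 55100 + 27 = 55127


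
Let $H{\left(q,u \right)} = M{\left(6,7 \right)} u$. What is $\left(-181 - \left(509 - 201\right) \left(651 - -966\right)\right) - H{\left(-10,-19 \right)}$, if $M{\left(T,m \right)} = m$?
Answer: $-498084$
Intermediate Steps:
$H{\left(q,u \right)} = 7 u$
$\left(-181 - \left(509 - 201\right) \left(651 - -966\right)\right) - H{\left(-10,-19 \right)} = \left(-181 - \left(509 - 201\right) \left(651 - -966\right)\right) - 7 \left(-19\right) = \left(-181 - 308 \left(651 + 966\right)\right) - -133 = \left(-181 - 308 \cdot 1617\right) + 133 = \left(-181 - 498036\right) + 133 = -498217 + 133 = -498084$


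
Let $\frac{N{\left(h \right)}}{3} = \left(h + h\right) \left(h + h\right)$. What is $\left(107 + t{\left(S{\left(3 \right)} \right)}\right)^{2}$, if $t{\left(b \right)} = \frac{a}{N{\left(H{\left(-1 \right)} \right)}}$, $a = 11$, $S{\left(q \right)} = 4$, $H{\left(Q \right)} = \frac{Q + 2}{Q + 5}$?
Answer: $\frac{133225}{9} \approx 14803.0$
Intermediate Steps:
$H{\left(Q \right)} = \frac{2 + Q}{5 + Q}$
$N{\left(h \right)} = 12 h^{2}$ ($N{\left(h \right)} = 3 \left(h + h\right) \left(h + h\right) = 3 \cdot 2 h 2 h = 3 \cdot 4 h^{2} = 12 h^{2}$)
$t{\left(b \right)} = \frac{44}{3}$ ($t{\left(b \right)} = \frac{11}{12 \left(\frac{2 - 1}{5 - 1}\right)^{2}} = \frac{11}{12 \left(\frac{1}{4} \cdot 1\right)^{2}} = \frac{11}{12 \left(\frac{1}{4}\right)^{2}} = \frac{11}{12 \cdot \frac{1}{16}} = \frac{11}{\frac{3}{4}} = 11 \cdot \frac{4}{3} = \frac{44}{3}$)
$\left(107 + t{\left(S{\left(3 \right)} \right)}\right)^{2} = \left(107 + \frac{44}{3}\right)^{2} = \left(\frac{365}{3}\right)^{2} = \frac{133225}{9}$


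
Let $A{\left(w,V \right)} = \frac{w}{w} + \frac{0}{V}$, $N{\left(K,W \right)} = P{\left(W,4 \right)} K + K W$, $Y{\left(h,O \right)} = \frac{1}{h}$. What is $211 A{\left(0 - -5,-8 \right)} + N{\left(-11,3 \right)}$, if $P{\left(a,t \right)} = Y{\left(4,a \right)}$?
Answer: $\frac{701}{4} \approx 175.25$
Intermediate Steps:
$P{\left(a,t \right)} = \frac{1}{4}$
$N{\left(K,W \right)} = \frac{K}{4} + K W$
$A{\left(w,V \right)} = 1$ ($A{\left(w,V \right)} = 1 + 0 = 1$)
$211 A{\left(0 - -5,-8 \right)} + N{\left(-11,3 \right)} = 211 \cdot 1 - 11 \left(\frac{1}{4} + 3\right) = 211 - \frac{143}{4} = \frac{701}{4}$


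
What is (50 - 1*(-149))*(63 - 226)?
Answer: -32437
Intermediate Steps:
(50 - 1*(-149))*(63 - 226) = (50 + 149)*(-163) = 199*(-163) = -32437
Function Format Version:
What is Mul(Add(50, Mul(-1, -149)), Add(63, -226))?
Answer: -32437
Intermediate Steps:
Mul(Add(50, Mul(-1, -149)), Add(63, -226)) = Mul(Add(50, 149), -163) = Mul(199, -163) = -32437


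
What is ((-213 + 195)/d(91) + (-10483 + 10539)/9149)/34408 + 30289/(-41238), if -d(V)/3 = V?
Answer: -30988468632971/42190435899612 ≈ -0.73449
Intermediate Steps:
d(V) = -3*V
((-213 + 195)/d(91) + (-10483 + 10539)/9149)/34408 + 30289/(-41238) = ((-213 + 195)/((-3*91)) + (-10483 + 10539)/9149)/34408 + 30289/(-41238) = (-18/(-273) + 56*(1/9149))*(1/34408) + 30289*(-1/41238) = (-18*(-1/273) + 8/1307)*(1/34408) - 30289/41238 = (6/91 + 8/1307)*(1/34408) - 30289/41238 = (8570/118937)*(1/34408) - 30289/41238 = 4285/2046192148 - 30289/41238 = -30988468632971/42190435899612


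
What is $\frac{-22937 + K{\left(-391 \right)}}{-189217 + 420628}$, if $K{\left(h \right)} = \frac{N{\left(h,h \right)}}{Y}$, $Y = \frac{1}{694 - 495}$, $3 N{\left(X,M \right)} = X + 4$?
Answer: $- \frac{48608}{231411} \approx -0.21005$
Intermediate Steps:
$N{\left(X,M \right)} = \frac{4}{3} + \frac{X}{3}$ ($N{\left(X,M \right)} = \frac{X + 4}{3} = \frac{4 + X}{3} = \frac{4}{3} + \frac{X}{3}$)
$Y = \frac{1}{199} \approx 0.0050251$
$K{\left(h \right)} = \frac{796}{3} + \frac{199 h}{3}$ ($K{\left(h \right)} = \left(\frac{4}{3} + \frac{h}{3}\right) \frac{1}{\frac{1}{199}} = \left(\frac{4}{3} + \frac{h}{3}\right) 199 = \frac{796}{3} + \frac{199 h}{3}$)
$\frac{-22937 + K{\left(-391 \right)}}{-189217 + 420628} = \frac{-22937 + \left(\frac{796}{3} + \frac{199}{3} \left(-391\right)\right)}{-189217 + 420628} = \frac{-22937 + \left(\frac{796}{3} - \frac{77809}{3}\right)}{231411} = \left(-22937 - 25671\right) \frac{1}{231411} = \left(-48608\right) \frac{1}{231411} = - \frac{48608}{231411}$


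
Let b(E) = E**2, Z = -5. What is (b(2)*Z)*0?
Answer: 0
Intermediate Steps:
(b(2)*Z)*0 = (2**2*(-5))*0 = (4*(-5))*0 = -20*0 = 0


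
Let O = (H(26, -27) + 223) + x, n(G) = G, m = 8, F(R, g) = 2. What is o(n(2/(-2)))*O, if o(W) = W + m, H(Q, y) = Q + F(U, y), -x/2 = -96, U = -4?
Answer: 3101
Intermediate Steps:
x = 192 (x = -2*(-96) = 192)
H(Q, y) = 2 + Q (H(Q, y) = Q + 2 = 2 + Q)
o(W) = 8 + W (o(W) = W + 8 = 8 + W)
O = 443 (O = ((2 + 26) + 223) + 192 = (28 + 223) + 192 = 251 + 192 = 443)
o(n(2/(-2)))*O = (8 + 2/(-2))*443 = (8 + 2*(-1/2))*443 = (8 - 1)*443 = 7*443 = 3101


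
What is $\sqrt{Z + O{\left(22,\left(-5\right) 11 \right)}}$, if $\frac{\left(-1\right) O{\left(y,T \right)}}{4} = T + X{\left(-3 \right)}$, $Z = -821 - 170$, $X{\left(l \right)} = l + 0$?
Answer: $i \sqrt{759} \approx 27.55 i$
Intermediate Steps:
$X{\left(l \right)} = l$
$Z = -991$ ($Z = -821 - 170 = -991$)
$O{\left(y,T \right)} = 12 - 4 T$ ($O{\left(y,T \right)} = - 4 \left(T - 3\right) = - 4 \left(-3 + T\right) = 12 - 4 T$)
$\sqrt{Z + O{\left(22,\left(-5\right) 11 \right)}} = \sqrt{-991 - \left(-12 + 4 \left(\left(-5\right) 11\right)\right)} = \sqrt{-991 + \left(12 - -220\right)} = \sqrt{-991 + \left(12 + 220\right)} = \sqrt{-991 + 232} = \sqrt{-759} = i \sqrt{759}$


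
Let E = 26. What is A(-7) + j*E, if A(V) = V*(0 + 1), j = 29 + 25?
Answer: 1397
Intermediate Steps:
j = 54
A(V) = V (A(V) = V*1 = V)
A(-7) + j*E = -7 + 54*26 = -7 + 1404 = 1397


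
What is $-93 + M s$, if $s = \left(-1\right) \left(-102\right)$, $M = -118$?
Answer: $-12129$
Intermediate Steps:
$s = 102$
$-93 + M s = -93 - 12036 = -12129$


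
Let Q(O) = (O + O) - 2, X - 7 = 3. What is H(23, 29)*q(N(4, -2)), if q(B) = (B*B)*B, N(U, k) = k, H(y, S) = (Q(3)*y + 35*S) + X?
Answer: -8936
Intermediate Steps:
X = 10 (X = 7 + 3 = 10)
Q(O) = -2 + 2*O (Q(O) = 2*O - 2 = -2 + 2*O)
H(y, S) = 10 + 4*y + 35*S (H(y, S) = ((-2 + 2*3)*y + 35*S) + 10 = ((-2 + 6)*y + 35*S) + 10 = (4*y + 35*S) + 10 = 10 + 4*y + 35*S)
q(B) = B**3 (q(B) = B**2*B = B**3)
H(23, 29)*q(N(4, -2)) = (10 + 4*23 + 35*29)*(-2)**3 = (10 + 92 + 1015)*(-8) = 1117*(-8) = -8936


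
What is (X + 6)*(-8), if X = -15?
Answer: 72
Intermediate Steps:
(X + 6)*(-8) = (-15 + 6)*(-8) = -9*(-8) = 72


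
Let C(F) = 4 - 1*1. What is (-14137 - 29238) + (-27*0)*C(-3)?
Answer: -43375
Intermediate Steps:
C(F) = 3 (C(F) = 4 - 1 = 3)
(-14137 - 29238) + (-27*0)*C(-3) = (-14137 - 29238) - 27*0*3 = -43375 + 0*3 = -43375 + 0 = -43375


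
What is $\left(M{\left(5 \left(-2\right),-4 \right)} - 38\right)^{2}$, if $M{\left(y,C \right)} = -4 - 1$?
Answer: $1849$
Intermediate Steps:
$M{\left(y,C \right)} = -5$ ($M{\left(y,C \right)} = -4 - 1 = -5$)
$\left(M{\left(5 \left(-2\right),-4 \right)} - 38\right)^{2} = \left(-5 - 38\right)^{2} = \left(-43\right)^{2} = 1849$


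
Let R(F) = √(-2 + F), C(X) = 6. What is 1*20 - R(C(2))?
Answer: 18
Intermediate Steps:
1*20 - R(C(2)) = 1*20 - √(-2 + 6) = 20 - √4 = 20 - 1*2 = 20 - 2 = 18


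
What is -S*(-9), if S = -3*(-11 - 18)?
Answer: 783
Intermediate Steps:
S = 87 (S = -3*(-29) = 87)
-S*(-9) = -87*(-9) = -1*(-783) = 783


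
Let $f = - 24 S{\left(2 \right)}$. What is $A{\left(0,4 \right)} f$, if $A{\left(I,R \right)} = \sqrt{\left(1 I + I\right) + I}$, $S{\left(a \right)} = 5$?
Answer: $0$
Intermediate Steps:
$A{\left(I,R \right)} = \sqrt{3} \sqrt{I}$ ($A{\left(I,R \right)} = \sqrt{\left(I + I\right) + I} = \sqrt{2 I + I} = \sqrt{3 I} = \sqrt{3} \sqrt{I}$)
$f = -120$ ($f = \left(-24\right) 5 = -120$)
$A{\left(0,4 \right)} f = \sqrt{3} \sqrt{0} \left(-120\right) = \sqrt{3} \cdot 0 \left(-120\right) = 0 \left(-120\right) = 0$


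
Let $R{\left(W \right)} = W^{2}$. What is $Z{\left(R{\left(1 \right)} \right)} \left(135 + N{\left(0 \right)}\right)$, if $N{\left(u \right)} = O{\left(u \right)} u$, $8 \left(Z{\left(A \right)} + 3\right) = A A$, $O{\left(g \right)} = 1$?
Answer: $- \frac{3105}{8} \approx -388.13$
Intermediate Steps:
$Z{\left(A \right)} = -3 + \frac{A^{2}}{8}$ ($Z{\left(A \right)} = -3 + \frac{A A}{8} = -3 + \frac{A^{2}}{8}$)
$N{\left(u \right)} = u$ ($N{\left(u \right)} = 1 u = u$)
$Z{\left(R{\left(1 \right)} \right)} \left(135 + N{\left(0 \right)}\right) = \left(-3 + \frac{\left(1^{2}\right)^{2}}{8}\right) \left(135 + 0\right) = \left(-3 + \frac{1^{2}}{8}\right) 135 = \left(-3 + \frac{1}{8} \cdot 1\right) 135 = \left(-3 + \frac{1}{8}\right) 135 = \left(- \frac{23}{8}\right) 135 = - \frac{3105}{8}$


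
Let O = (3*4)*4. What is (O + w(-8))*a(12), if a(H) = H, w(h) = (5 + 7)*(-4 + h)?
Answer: -1152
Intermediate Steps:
w(h) = -48 + 12*h (w(h) = 12*(-4 + h) = -48 + 12*h)
O = 48 (O = 12*4 = 48)
(O + w(-8))*a(12) = (48 + (-48 + 12*(-8)))*12 = (48 + (-48 - 96))*12 = (48 - 144)*12 = -96*12 = -1152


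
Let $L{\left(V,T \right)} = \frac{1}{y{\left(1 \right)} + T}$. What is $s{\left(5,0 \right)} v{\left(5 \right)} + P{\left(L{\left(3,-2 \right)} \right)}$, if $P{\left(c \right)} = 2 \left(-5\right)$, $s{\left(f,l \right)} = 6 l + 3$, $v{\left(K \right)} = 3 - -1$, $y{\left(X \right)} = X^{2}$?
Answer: $2$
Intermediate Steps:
$v{\left(K \right)} = 4$ ($v{\left(K \right)} = 3 + 1 = 4$)
$s{\left(f,l \right)} = 3 + 6 l$
$L{\left(V,T \right)} = \frac{1}{1 + T}$ ($L{\left(V,T \right)} = \frac{1}{1^{2} + T} = \frac{1}{1 + T}$)
$P{\left(c \right)} = -10$
$s{\left(5,0 \right)} v{\left(5 \right)} + P{\left(L{\left(3,-2 \right)} \right)} = \left(3 + 6 \cdot 0\right) 4 - 10 = \left(3 + 0\right) 4 - 10 = 3 \cdot 4 - 10 = 12 - 10 = 2$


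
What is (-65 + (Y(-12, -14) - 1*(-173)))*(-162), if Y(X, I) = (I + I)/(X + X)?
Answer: -17685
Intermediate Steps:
Y(X, I) = I/X (Y(X, I) = (2*I)/((2*X)) = (2*I)*(1/(2*X)) = I/X)
(-65 + (Y(-12, -14) - 1*(-173)))*(-162) = (-65 + (-14/(-12) - 1*(-173)))*(-162) = (-65 + (-14*(-1/12) + 173))*(-162) = (-65 + (7/6 + 173))*(-162) = (-65 + 1045/6)*(-162) = (655/6)*(-162) = -17685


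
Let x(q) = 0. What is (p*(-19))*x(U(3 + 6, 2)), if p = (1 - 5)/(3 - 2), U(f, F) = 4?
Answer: 0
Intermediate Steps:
p = -4 (p = -4/1 = -4*1 = -4)
(p*(-19))*x(U(3 + 6, 2)) = -4*(-19)*0 = 76*0 = 0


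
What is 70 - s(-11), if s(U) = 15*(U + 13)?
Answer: 40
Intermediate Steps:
s(U) = 195 + 15*U (s(U) = 15*(13 + U) = 195 + 15*U)
70 - s(-11) = 70 - (195 + 15*(-11)) = 70 - (195 - 165) = 70 - 1*30 = 70 - 30 = 40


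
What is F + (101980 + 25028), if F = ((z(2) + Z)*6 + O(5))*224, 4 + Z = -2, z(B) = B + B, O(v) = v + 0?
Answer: 125440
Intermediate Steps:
O(v) = v
z(B) = 2*B
Z = -6 (Z = -4 - 2 = -6)
F = -1568 (F = ((2*2 - 6)*6 + 5)*224 = ((4 - 6)*6 + 5)*224 = (-2*6 + 5)*224 = (-12 + 5)*224 = -7*224 = -1568)
F + (101980 + 25028) = -1568 + (101980 + 25028) = -1568 + 127008 = 125440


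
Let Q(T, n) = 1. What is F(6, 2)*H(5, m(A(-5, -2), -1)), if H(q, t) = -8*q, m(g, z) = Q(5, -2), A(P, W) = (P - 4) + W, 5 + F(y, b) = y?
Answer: -40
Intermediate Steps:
F(y, b) = -5 + y
A(P, W) = -4 + P + W (A(P, W) = (-4 + P) + W = -4 + P + W)
m(g, z) = 1
F(6, 2)*H(5, m(A(-5, -2), -1)) = (-5 + 6)*(-8*5) = 1*(-40) = -40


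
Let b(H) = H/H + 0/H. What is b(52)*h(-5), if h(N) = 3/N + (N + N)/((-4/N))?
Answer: -131/10 ≈ -13.100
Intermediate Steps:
b(H) = 1 (b(H) = 1 + 0 = 1)
h(N) = 3/N - N²/2 (h(N) = 3/N + (2*N)*(-N/4) = 3/N - N²/2)
b(52)*h(-5) = 1*((½)*(6 - 1*(-5)³)/(-5)) = 1*((½)*(-⅕)*(6 - 1*(-125))) = 1*((½)*(-⅕)*(6 + 125)) = 1*((½)*(-⅕)*131) = 1*(-131/10) = -131/10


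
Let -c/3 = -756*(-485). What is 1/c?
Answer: -1/1099980 ≈ -9.0911e-7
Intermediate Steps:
c = -1099980 (c = -(-2268)*(-485) = -3*366660 = -1099980)
1/c = 1/(-1099980) = -1/1099980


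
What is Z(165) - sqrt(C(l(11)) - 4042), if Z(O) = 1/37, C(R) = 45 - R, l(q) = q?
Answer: 1/37 - 2*I*sqrt(1002) ≈ 0.027027 - 63.309*I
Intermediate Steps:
Z(O) = 1/37
Z(165) - sqrt(C(l(11)) - 4042) = 1/37 - sqrt((45 - 1*11) - 4042) = 1/37 - sqrt((45 - 11) - 4042) = 1/37 - sqrt(34 - 4042) = 1/37 - sqrt(-4008) = 1/37 - 2*I*sqrt(1002)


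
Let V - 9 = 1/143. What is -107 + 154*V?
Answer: 16641/13 ≈ 1280.1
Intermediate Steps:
V = 1288/143 (V = 9 + 1/143 = 1288/143 ≈ 9.0070)
-107 + 154*V = -107 + 154*(1288/143) = -107 + 18032/13 = 16641/13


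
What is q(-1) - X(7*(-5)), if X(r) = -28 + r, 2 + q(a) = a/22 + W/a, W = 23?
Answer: 835/22 ≈ 37.955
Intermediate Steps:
q(a) = -2 + 23/a + a/22 (q(a) = -2 + (a/22 + 23/a) = -2 + (23/a + a/22) = -2 + 23/a + a/22)
q(-1) - X(7*(-5)) = (-2 + 23/(-1) + (1/22)*(-1)) - (-28 + 7*(-5)) = (-2 + 23*(-1) - 1/22) - (-28 - 35) = (-2 - 23 - 1/22) - 1*(-63) = -551/22 + 63 = 835/22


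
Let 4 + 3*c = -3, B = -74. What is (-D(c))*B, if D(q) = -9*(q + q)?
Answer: 3108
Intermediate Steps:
c = -7/3 (c = -4/3 + (⅓)*(-3) = -4/3 - 1 = -7/3 ≈ -2.3333)
D(q) = -18*q
(-D(c))*B = -(-18)*(-7)/3*(-74) = -1*42*(-74) = -42*(-74) = 3108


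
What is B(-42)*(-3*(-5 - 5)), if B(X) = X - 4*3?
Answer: -1620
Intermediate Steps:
B(X) = -12 + X (B(X) = X - 12 = -12 + X)
B(-42)*(-3*(-5 - 5)) = (-12 - 42)*(-3*(-5 - 5)) = -(-162)*(-10) = -54*30 = -1620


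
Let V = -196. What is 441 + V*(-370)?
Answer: 72961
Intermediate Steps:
441 + V*(-370) = 441 - 196*(-370) = 441 + 72520 = 72961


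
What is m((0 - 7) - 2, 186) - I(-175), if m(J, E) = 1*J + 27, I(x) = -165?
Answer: 183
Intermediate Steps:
m(J, E) = 27 + J (m(J, E) = J + 27 = 27 + J)
m((0 - 7) - 2, 186) - I(-175) = (27 + ((0 - 7) - 2)) - 1*(-165) = (27 + (-7 - 2)) + 165 = (27 - 9) + 165 = 18 + 165 = 183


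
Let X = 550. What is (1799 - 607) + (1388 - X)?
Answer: 2030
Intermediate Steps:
(1799 - 607) + (1388 - X) = (1799 - 607) + (1388 - 1*550) = 1192 + (1388 - 550) = 1192 + 838 = 2030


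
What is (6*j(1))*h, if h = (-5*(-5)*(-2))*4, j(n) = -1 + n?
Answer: 0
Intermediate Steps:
h = -200 (h = (25*(-2))*4 = -50*4 = -200)
(6*j(1))*h = (6*(-1 + 1))*(-200) = (6*0)*(-200) = 0*(-200) = 0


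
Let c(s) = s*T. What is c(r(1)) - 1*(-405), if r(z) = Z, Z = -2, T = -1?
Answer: 407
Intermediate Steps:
r(z) = -2
c(s) = -s (c(s) = s*(-1) = -s)
c(r(1)) - 1*(-405) = -1*(-2) - 1*(-405) = 2 + 405 = 407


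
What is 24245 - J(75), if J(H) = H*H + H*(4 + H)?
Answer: 12695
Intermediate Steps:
J(H) = H² + H*(4 + H)
24245 - J(75) = 24245 - 2*75*(2 + 75) = 24245 - 2*75*77 = 24245 - 1*11550 = 24245 - 11550 = 12695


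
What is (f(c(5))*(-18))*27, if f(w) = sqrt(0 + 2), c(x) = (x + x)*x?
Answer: -486*sqrt(2) ≈ -687.31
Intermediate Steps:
c(x) = 2*x**2 (c(x) = (2*x)*x = 2*x**2)
f(w) = sqrt(2)
(f(c(5))*(-18))*27 = (sqrt(2)*(-18))*27 = -18*sqrt(2)*27 = -486*sqrt(2)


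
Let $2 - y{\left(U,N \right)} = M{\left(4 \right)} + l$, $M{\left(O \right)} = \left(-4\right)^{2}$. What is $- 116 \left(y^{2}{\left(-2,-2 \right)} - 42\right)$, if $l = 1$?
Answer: $-21228$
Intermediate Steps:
$M{\left(O \right)} = 16$
$y{\left(U,N \right)} = -15$ ($y{\left(U,N \right)} = 2 - \left(16 + 1\right) = 2 - 17 = -15$)
$- 116 \left(y^{2}{\left(-2,-2 \right)} - 42\right) = - 116 \left(\left(-15\right)^{2} - 42\right) = - 116 \left(225 - 42\right) = \left(-116\right) 183 = -21228$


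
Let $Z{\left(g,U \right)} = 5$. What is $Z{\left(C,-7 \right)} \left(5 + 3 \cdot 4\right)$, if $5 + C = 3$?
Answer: $85$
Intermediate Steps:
$C = -2$ ($C = -5 + 3 = -2$)
$Z{\left(C,-7 \right)} \left(5 + 3 \cdot 4\right) = 5 \left(5 + 3 \cdot 4\right) = 5 \left(5 + 12\right) = 5 \cdot 17 = 85$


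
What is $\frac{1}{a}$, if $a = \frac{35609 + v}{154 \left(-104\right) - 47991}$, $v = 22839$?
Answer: $- \frac{64007}{58448} \approx -1.0951$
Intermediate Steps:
$a = - \frac{58448}{64007}$ ($a = \frac{35609 + 22839}{154 \left(-104\right) - 47991} = \frac{58448}{-16016 - 47991} = \frac{58448}{-64007} = 58448 \left(- \frac{1}{64007}\right) = - \frac{58448}{64007} \approx -0.91315$)
$\frac{1}{a} = \frac{1}{- \frac{58448}{64007}} = - \frac{64007}{58448}$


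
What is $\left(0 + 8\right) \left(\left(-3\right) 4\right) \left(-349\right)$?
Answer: $33504$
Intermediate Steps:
$\left(0 + 8\right) \left(\left(-3\right) 4\right) \left(-349\right) = 8 \left(-12\right) \left(-349\right) = \left(-96\right) \left(-349\right) = 33504$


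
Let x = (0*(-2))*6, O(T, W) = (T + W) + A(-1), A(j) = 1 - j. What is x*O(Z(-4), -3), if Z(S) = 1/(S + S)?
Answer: 0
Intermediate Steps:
Z(S) = 1/(2*S)
O(T, W) = 2 + T + W (O(T, W) = (T + W) + (1 - 1*(-1)) = (T + W) + (1 + 1) = (T + W) + 2 = 2 + T + W)
x = 0 (x = 0*6 = 0)
x*O(Z(-4), -3) = 0*(2 + (1/2)/(-4) - 3) = 0*(2 + (1/2)*(-1/4) - 3) = 0*(2 - 1/8 - 3) = 0*(-9/8) = 0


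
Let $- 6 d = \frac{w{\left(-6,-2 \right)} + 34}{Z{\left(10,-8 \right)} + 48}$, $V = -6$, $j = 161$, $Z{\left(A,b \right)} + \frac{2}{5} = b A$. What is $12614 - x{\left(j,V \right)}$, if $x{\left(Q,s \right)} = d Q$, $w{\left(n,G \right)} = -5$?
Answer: $\frac{12237463}{972} \approx 12590.0$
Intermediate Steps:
$Z{\left(A,b \right)} = - \frac{2}{5} + A b$ ($Z{\left(A,b \right)} = - \frac{2}{5} + b A = - \frac{2}{5} + A b$)
$d = \frac{145}{972}$ ($d = - \frac{\left(-5 + 34\right) \frac{1}{\left(- \frac{2}{5} + 10 \left(-8\right)\right) + 48}}{6} = - \frac{29 \frac{1}{\left(- \frac{2}{5} - 80\right) + 48}}{6} = - \frac{29 \frac{1}{- \frac{402}{5} + 48}}{6} = - \frac{29 \frac{1}{- \frac{162}{5}}}{6} = - \frac{29 \left(- \frac{5}{162}\right)}{6} = \left(- \frac{1}{6}\right) \left(- \frac{145}{162}\right) = \frac{145}{972} \approx 0.14918$)
$x{\left(Q,s \right)} = \frac{145 Q}{972}$
$12614 - x{\left(j,V \right)} = 12614 - \frac{145}{972} \cdot 161 = 12614 - \frac{23345}{972} = \frac{12237463}{972}$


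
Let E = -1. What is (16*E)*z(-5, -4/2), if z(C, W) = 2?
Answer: -32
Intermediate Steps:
(16*E)*z(-5, -4/2) = (16*(-1))*2 = -16*2 = -32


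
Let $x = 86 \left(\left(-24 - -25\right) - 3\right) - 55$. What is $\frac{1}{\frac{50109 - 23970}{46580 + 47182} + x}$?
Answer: $- \frac{31254}{7085945} \approx -0.0044107$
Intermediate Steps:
$x = -227$ ($x = 86 \left(\left(-24 + 25\right) - 3\right) - 55 = 86 \left(1 - 3\right) - 55 = 86 \left(-2\right) - 55 = -172 - 55 = -227$)
$\frac{1}{\frac{50109 - 23970}{46580 + 47182} + x} = \frac{1}{\frac{50109 - 23970}{46580 + 47182} - 227} = \frac{1}{\frac{26139}{93762} - 227} = \frac{1}{26139 \cdot \frac{1}{93762} - 227} = \frac{1}{\frac{8713}{31254} - 227} = \frac{1}{- \frac{7085945}{31254}} = - \frac{31254}{7085945}$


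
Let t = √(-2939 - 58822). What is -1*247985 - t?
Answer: -247985 - I*√61761 ≈ -2.4799e+5 - 248.52*I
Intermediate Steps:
t = I*√61761 (t = √(-61761) = I*√61761 ≈ 248.52*I)
-1*247985 - t = -1*247985 - I*√61761 = -247985 - I*√61761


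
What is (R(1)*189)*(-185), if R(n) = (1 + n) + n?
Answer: -104895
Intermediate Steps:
R(n) = 1 + 2*n
(R(1)*189)*(-185) = ((1 + 2*1)*189)*(-185) = ((1 + 2)*189)*(-185) = (3*189)*(-185) = 567*(-185) = -104895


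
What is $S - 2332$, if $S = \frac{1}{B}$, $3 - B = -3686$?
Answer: $- \frac{8602747}{3689} \approx -2332.0$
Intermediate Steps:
$B = 3689$ ($B = 3 - -3686 = 3 + 3686 = 3689$)
$S = \frac{1}{3689} \approx 0.00027108$
$S - 2332 = \frac{1}{3689} - 2332 = - \frac{8602747}{3689}$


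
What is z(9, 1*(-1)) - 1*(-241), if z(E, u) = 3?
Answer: 244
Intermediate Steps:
z(9, 1*(-1)) - 1*(-241) = 3 - 1*(-241) = 3 + 241 = 244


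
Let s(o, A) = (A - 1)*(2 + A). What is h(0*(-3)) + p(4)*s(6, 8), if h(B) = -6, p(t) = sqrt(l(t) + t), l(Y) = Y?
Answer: -6 + 140*sqrt(2) ≈ 191.99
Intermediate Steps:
p(t) = sqrt(2)*sqrt(t) (p(t) = sqrt(t + t) = sqrt(2*t) = sqrt(2)*sqrt(t))
s(o, A) = (-1 + A)*(2 + A)
h(0*(-3)) + p(4)*s(6, 8) = -6 + (sqrt(2)*sqrt(4))*(-2 + 8 + 8**2) = -6 + (sqrt(2)*2)*(-2 + 8 + 64) = -6 + (2*sqrt(2))*70 = -6 + 140*sqrt(2)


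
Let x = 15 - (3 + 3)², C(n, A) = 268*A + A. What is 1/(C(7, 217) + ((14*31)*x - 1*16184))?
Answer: 1/33075 ≈ 3.0234e-5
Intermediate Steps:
C(n, A) = 269*A
x = -21 (x = 15 - 1*6² = 15 - 1*36 = 15 - 36 = -21)
1/(C(7, 217) + ((14*31)*x - 1*16184)) = 1/(269*217 + ((14*31)*(-21) - 1*16184)) = 1/(58373 + (434*(-21) - 16184)) = 1/(58373 + (-9114 - 16184)) = 1/(58373 - 25298) = 1/33075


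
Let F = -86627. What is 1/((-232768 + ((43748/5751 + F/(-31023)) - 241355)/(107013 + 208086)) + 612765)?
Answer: 694047455667/263735419417511285 ≈ 2.6316e-6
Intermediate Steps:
1/((-232768 + ((43748/5751 + F/(-31023)) - 241355)/(107013 + 208086)) + 612765) = 1/((-232768 + ((43748/5751 - 86627/(-31023)) - 241355)/(107013 + 208086)) + 612765) = 1/((-232768 + ((43748*(1/5751) - 86627*(-1/31023)) - 241355)/315099) + 612765) = 1/((-232768 + ((43748/5751 + 86627/31023) - 241355)*(1/315099)) + 612765) = 1/((-232768 + (22906001/2202633 - 241355)*(1/315099)) + 612765) = 1/((-232768 - 531593581714/2202633*1/315099) + 612765) = 1/((-232768 - 531593581714/694047455667) + 612765) = 1/(-161552569754277970/694047455667 + 612765) = 1/(263735419417511285/694047455667) = 694047455667/263735419417511285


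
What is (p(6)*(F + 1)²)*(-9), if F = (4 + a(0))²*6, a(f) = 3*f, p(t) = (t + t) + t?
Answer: -1524258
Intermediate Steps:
p(t) = 3*t (p(t) = 2*t + t = 3*t)
F = 96 (F = (4 + 3*0)²*6 = (4 + 0)²*6 = 4²*6 = 16*6 = 96)
(p(6)*(F + 1)²)*(-9) = ((3*6)*(96 + 1)²)*(-9) = (18*97²)*(-9) = (18*9409)*(-9) = 169362*(-9) = -1524258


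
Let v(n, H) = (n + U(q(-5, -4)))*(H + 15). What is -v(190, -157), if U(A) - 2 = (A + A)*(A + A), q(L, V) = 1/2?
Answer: 27406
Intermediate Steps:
q(L, V) = 1/2
U(A) = 2 + 4*A**2 (U(A) = 2 + (A + A)*(A + A) = 2 + (2*A)*(2*A) = 2 + 4*A**2)
v(n, H) = (3 + n)*(15 + H) (v(n, H) = (n + (2 + 4*(1/2)**2))*(H + 15) = (n + (2 + 4*(1/4)))*(15 + H) = (n + (2 + 1))*(15 + H) = (n + 3)*(15 + H) = (3 + n)*(15 + H))
-v(190, -157) = -(45 + 3*(-157) + 15*190 - 157*190) = -(45 - 471 + 2850 - 29830) = -1*(-27406) = 27406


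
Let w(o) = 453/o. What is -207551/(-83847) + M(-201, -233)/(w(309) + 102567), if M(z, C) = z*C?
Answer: 2597144406905/885805991544 ≈ 2.9320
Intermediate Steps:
M(z, C) = C*z
-207551/(-83847) + M(-201, -233)/(w(309) + 102567) = -207551/(-83847) + (-233*(-201))/(453/309 + 102567) = -207551*(-1/83847) + 46833/(453*(1/309) + 102567) = 207551/83847 + 46833/(151/103 + 102567) = 207551/83847 + 46833/(10564552/103) = 207551/83847 + 46833*(103/10564552) = 207551/83847 + 4823799/10564552 = 2597144406905/885805991544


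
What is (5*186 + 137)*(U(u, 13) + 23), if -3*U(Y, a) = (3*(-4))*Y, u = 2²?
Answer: 41613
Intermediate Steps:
u = 4
U(Y, a) = 4*Y (U(Y, a) = -3*(-4)*Y/3 = -(-4)*Y = 4*Y)
(5*186 + 137)*(U(u, 13) + 23) = (5*186 + 137)*(4*4 + 23) = (930 + 137)*(16 + 23) = 1067*39 = 41613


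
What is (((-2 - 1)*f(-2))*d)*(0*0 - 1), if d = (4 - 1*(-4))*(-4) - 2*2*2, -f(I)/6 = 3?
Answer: 2160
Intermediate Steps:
f(I) = -18 (f(I) = -6*3 = -18)
d = -40 (d = (4 + 4)*(-4) - 4*2 = 8*(-4) - 8 = -32 - 8 = -40)
(((-2 - 1)*f(-2))*d)*(0*0 - 1) = (((-2 - 1)*(-18))*(-40))*(0*0 - 1) = (-3*(-18)*(-40))*(0 - 1) = (54*(-40))*(-1) = -2160*(-1) = 2160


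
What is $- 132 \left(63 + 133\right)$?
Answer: $-25872$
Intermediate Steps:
$- 132 \left(63 + 133\right) = \left(-132\right) 196 = -25872$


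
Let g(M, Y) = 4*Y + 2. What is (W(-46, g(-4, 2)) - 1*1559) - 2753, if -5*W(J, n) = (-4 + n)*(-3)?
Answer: -21542/5 ≈ -4308.4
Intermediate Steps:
g(M, Y) = 2 + 4*Y
W(J, n) = -12/5 + 3*n/5 (W(J, n) = -(-4 + n)*(-3)/5 = -(12 - 3*n)/5 = -12/5 + 3*n/5)
(W(-46, g(-4, 2)) - 1*1559) - 2753 = ((-12/5 + 3*(2 + 4*2)/5) - 1*1559) - 2753 = ((-12/5 + 3*(2 + 8)/5) - 1559) - 2753 = ((-12/5 + (⅗)*10) - 1559) - 2753 = ((-12/5 + 6) - 1559) - 2753 = (18/5 - 1559) - 2753 = -7777/5 - 2753 = -21542/5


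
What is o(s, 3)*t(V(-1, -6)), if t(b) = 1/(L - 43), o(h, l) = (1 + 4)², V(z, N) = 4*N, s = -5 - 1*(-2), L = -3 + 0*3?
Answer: -25/46 ≈ -0.54348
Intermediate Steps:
L = -3 (L = -3 + 0 = -3)
s = -3 (s = -5 + 2 = -3)
o(h, l) = 25 (o(h, l) = 5² = 25)
t(b) = -1/46 (t(b) = 1/(-3 - 43) = 1/(-46) = -1/46)
o(s, 3)*t(V(-1, -6)) = 25*(-1/46) = -25/46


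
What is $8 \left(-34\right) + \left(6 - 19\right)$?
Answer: $-285$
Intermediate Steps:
$8 \left(-34\right) + \left(6 - 19\right) = -272 + \left(6 - 19\right) = -272 - 13 = -285$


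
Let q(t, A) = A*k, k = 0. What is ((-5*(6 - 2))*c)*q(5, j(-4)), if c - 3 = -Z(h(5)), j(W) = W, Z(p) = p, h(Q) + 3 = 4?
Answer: 0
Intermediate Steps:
h(Q) = 1 (h(Q) = -3 + 4 = 1)
c = 2 (c = 3 - 1*1 = 3 - 1 = 2)
q(t, A) = 0 (q(t, A) = A*0 = 0)
((-5*(6 - 2))*c)*q(5, j(-4)) = (-5*(6 - 2)*2)*0 = (-5*4*2)*0 = -20*2*0 = -40*0 = 0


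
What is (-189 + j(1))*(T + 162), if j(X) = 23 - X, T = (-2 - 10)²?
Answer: -51102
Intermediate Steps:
T = 144 (T = (-12)² = 144)
(-189 + j(1))*(T + 162) = (-189 + (23 - 1*1))*(144 + 162) = (-189 + (23 - 1))*306 = (-189 + 22)*306 = -167*306 = -51102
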